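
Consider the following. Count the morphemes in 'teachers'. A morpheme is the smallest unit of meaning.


Decomposition: teach (root) + -er (suffix) + -s (plural) = 3 morpheme(s)

3 morphemes


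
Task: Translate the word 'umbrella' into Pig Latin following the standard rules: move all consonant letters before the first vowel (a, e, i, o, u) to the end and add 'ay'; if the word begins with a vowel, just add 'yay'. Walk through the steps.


'umbrella' starts with a vowel, so add 'yay': 'umbrellayay'.

umbrellayay


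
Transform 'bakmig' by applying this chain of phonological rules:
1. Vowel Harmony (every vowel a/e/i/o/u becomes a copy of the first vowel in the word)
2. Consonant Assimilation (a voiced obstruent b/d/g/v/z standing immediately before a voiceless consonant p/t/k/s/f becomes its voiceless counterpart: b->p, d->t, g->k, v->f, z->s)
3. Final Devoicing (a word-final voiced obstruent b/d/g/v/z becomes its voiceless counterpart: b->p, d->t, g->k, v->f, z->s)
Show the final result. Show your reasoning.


Starting form: 'bakmig'
Rule 1: Vowel Harmony: all vowels become 'a' (matching first vowel). 'bakmig' -> 'bakmag'
Rule 2: Consonant Assimilation: no voiced obstruent (b/d/g/v/z) stands immediately before a voiceless consonant (p/t/k/s/f). No change.
Rule 3: Final Devoicing: word-final voiced obstruent 'g' becomes voiceless 'k'. 'bakmag' -> 'bakmak'
Final form: 'bakmak'

bakmak


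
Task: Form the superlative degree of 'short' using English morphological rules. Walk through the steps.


Apply superlative formation (add -est): 'short' -> 'shortest'.

shortest


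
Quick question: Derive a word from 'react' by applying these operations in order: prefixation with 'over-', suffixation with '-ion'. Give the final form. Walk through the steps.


Step 1: Add prefix 'over-' to 'react' = 'overreact'
Step 2: Add suffix '-ion' to 'overreact' = 'overreaction'

overreaction


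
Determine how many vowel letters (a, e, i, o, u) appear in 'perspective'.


Vowels in 'perspective': e, e, i, e = 4 vowels.

4


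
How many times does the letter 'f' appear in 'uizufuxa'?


Letter 'f' in 'uizufuxa': found at position(s) 5 = 1 occurrence(s).

1


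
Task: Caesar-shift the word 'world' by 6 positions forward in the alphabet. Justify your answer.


Shift each letter by 6: w -> c, o -> u, r -> x, l -> r, d -> j. Result: 'cuxrj'.

cuxrj


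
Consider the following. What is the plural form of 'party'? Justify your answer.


Apply rule: Change -y to -ies (consonant + y). 'party' becomes 'parties'.

parties


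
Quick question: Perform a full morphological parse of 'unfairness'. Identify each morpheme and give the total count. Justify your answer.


Step 1: Identify prefix: 'un' (meaning: not/reverse)
Step 2: Identify root: 'fair'
Step 3: Identify suffix(es): 'ness'
Decomposition: un- (prefix: not/reverse) + fair (root) + -ness (suffix: state of)
Total morphemes: 3

3 morphemes (un- (prefix: not/reverse) + fair (root) + -ness (suffix: state of))


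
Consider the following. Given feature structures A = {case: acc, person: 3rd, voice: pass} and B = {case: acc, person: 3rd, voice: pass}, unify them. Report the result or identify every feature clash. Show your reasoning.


Compare features:
case: A=acc vs B=acc -> unified: acc
person: A=3rd vs B=3rd -> unified: 3rd
voice: A=pass vs B=pass -> unified: pass
No clashes found.

Unified: {case: acc, person: 3rd, voice: pass}


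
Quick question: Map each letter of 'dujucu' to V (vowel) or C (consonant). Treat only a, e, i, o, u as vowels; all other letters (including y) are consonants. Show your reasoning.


Letter mapping: d = C, u = V, j = C, u = V, c = C, u = V.

CVCVCV


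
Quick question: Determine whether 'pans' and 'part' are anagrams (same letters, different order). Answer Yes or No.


Sorted letters of 'pans': 'anps'
Sorted letters of 'part': 'aprt'
They do not match.

No


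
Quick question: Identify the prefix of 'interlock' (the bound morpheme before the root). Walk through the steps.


The word 'interlock' = 'inter' (prefix) + 'lock' (root). The prefix is 'inter'.

inter


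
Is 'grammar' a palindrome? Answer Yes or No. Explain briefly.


Forward: 'grammar'
Reversed: 'rammarg'
They differ.

No


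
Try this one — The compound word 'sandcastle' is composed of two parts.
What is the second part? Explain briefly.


Split 'sandcastle' into 'sand' + 'castle'. The second part is 'castle'.

castle


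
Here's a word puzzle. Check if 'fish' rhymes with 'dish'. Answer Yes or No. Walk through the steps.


Rime (stressed vowel + following sounds) of 'fish': -ish = /ɪʃ/
Rime of 'dish': -ish = /ɪʃ/
/ɪʃ/ and /ɪʃ/ are the same ending sound, so the words rhyme.

Yes


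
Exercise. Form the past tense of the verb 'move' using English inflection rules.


Apply rule: Add -d (word ends in -e). 'move' becomes 'moved'.

moved


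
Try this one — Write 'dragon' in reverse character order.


Reverse 'dragon' character by character: 'nogard'.

nogard


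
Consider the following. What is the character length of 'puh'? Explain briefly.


Spell out 'puh' and number each letter: p(1), u(2), h(3). Total: 3 letters.

3


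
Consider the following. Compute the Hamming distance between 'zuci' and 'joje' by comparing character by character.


Alignment:
Position 1: 'z' vs 'j' = DIFFER
Position 2: 'u' vs 'o' = DIFFER
Position 3: 'c' vs 'j' = DIFFER
Position 4: 'i' vs 'e' = DIFFER
Total differences: 4

4


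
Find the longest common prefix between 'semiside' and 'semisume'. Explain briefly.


Compare from the start: 5 characters match: 'semis'. Mismatch at position 6: 'i' vs 'u'.

semis


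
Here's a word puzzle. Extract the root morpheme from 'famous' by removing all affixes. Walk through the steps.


Remove suffix '-ous' from 'famous' to get root 'fame'.

fame


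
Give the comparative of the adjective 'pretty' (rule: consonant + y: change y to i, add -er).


Apply comparative formation (consonant + y: change y to i, add -er): 'pretty' -> 'prettier'.

prettier


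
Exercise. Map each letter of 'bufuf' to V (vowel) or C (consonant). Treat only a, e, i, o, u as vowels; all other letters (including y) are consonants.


Letter mapping: b = C, u = V, f = C, u = V, f = C.

CVCVC


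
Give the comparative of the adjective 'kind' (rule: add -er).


Apply comparative formation (add -er): 'kind' -> 'kinder'.

kinder


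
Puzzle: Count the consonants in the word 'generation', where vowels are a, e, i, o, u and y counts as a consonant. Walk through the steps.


Consonants in 'generation': g, n, r, t, n = 5 consonants.

5


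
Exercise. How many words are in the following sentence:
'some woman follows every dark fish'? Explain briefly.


Split into words: some | woman | follows | every | dark | fish = 6 words.

6


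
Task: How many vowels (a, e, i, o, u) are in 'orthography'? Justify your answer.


Vowels in 'orthography': o, o, a = 3 vowels.

3


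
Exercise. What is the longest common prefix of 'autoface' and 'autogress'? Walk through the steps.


Compare from the start: 4 characters match: 'auto'. Mismatch at position 5: 'f' vs 'g'.

auto


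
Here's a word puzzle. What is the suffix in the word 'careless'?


The word 'careless' = 'care' (root) + '-less' (suffix). The suffix is '-less'.

less


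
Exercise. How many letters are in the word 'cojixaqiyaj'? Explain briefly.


Spell out 'cojixaqiyaj' and number each letter: c(1), o(2), j(3), i(4), x(5), a(6), q(7), i(8), y(9), a(10), j(11). Total: 11 letters.

11


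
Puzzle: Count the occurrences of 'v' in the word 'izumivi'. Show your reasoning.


Letter 'v' in 'izumivi': found at position(s) 6 = 1 occurrence(s).

1


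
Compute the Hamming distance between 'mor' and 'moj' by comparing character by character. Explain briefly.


Alignment:
Position 1: 'm' vs 'm' = match
Position 2: 'o' vs 'o' = match
Position 3: 'r' vs 'j' = DIFFER
Total differences: 1

1


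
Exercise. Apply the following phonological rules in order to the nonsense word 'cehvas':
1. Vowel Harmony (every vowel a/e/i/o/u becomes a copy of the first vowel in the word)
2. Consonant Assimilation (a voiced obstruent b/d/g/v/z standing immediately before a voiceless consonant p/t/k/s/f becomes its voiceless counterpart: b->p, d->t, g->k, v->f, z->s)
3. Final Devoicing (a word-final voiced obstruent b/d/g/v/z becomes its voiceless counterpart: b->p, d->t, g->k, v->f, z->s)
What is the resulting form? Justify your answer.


Starting form: 'cehvas'
Rule 1: Vowel Harmony: all vowels become 'e' (matching first vowel). 'cehvas' -> 'cehves'
Rule 2: Consonant Assimilation: no voiced obstruent (b/d/g/v/z) stands immediately before a voiceless consonant (p/t/k/s/f). No change.
Rule 3: Final Devoicing: final consonant 's' is not one of the voiced obstruents b/d/g/v/z. No change.
Final form: 'cehves'

cehves


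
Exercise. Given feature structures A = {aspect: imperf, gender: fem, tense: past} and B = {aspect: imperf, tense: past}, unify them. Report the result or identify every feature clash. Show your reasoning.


Compare features:
aspect: A=imperf vs B=imperf -> unified: imperf
gender: A=fem vs B=_ -> unified: fem
tense: A=past vs B=past -> unified: past
No clashes found.

Unified: {aspect: imperf, gender: fem, tense: past}


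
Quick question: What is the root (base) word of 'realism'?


Remove suffix '-ism' from 'realism' to get root 'real'.

real


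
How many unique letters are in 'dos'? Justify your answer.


Unique letters in 'dos': {d, o, s} = 3 distinct letters.

3


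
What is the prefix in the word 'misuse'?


The word 'misuse' = 'mis' (prefix) + 'use' (root). The prefix is 'mis'.

mis


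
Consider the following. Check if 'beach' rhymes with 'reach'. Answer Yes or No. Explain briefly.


Rime (stressed vowel + following sounds) of 'beach': -each = /iːtʃ/
Rime of 'reach': -each = /iːtʃ/
/iːtʃ/ and /iːtʃ/ are the same ending sound, so the words rhyme.

Yes


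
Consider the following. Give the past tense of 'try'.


Apply rule: Change -y to -ied. 'try' becomes 'tried'.

tried


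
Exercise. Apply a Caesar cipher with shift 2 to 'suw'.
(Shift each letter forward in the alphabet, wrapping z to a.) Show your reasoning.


Shift each letter by 2: s -> u, u -> w, w -> y. Result: 'uwy'.

uwy


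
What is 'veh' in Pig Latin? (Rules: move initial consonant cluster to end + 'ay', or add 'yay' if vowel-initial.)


'veh': move consonant cluster 'v' to end and add 'ay': 'ehvay'.

ehvay


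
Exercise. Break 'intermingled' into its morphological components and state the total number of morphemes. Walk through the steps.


Step 1: Identify prefix: 'inter' (meaning: between)
Step 2: Identify root: 'mingle'
Step 3: Identify suffix(es): 'ed'
Decomposition: inter- (prefix: between) + mingle (root) + -ed (suffix: past)
Total morphemes: 3

3 morphemes (inter- (prefix: between) + mingle (root) + -ed (suffix: past))


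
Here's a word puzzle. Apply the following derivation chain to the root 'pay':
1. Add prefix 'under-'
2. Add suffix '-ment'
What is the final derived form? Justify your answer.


Step 1: Add prefix 'under-' to 'pay' = 'underpay'
Step 2: Add suffix '-ment' to 'underpay' = 'underpayment'

underpayment


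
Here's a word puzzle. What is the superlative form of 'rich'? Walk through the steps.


Apply superlative formation (add -est): 'rich' -> 'richest'.

richest


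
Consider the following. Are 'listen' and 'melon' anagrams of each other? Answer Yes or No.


Sorted letters of 'listen': 'eilnst'
Sorted letters of 'melon': 'elmno'
They do not match.

No


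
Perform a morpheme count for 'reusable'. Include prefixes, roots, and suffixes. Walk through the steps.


Decomposition: re- (prefix) + use (root) + -able (suffix) = 3 morpheme(s)

3 morphemes


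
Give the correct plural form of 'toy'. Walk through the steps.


Apply rule: Add -s. 'toy' becomes 'toys'.

toys


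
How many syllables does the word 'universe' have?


Break 'universe' into syllables: u-ni-verse -> u | ni | verse = 3 syllables

3 syllables


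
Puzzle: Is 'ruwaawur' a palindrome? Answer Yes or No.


Forward: 'ruwaawur'
Reversed: 'ruwaawur'
They are identical.

Yes


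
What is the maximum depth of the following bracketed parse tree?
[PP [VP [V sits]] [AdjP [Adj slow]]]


Count bracket nesting levels:
'[' at pos 0: depth = 1
'[' at pos 4: depth = 2
'[' at pos 8: depth = 3
'[' at pos 18: depth = 2
'[' at pos 24: depth = 3
Maximum depth reached: 3

3


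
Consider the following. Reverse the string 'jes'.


Reverse 'jes' character by character: 'sej'.

sej


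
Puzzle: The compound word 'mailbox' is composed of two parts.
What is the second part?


Split 'mailbox' into 'mail' + 'box'. The second part is 'box'.

box


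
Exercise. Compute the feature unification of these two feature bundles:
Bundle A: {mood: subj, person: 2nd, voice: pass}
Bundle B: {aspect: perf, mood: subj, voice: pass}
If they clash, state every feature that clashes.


Compare features:
aspect: A=_ vs B=perf -> unified: perf
mood: A=subj vs B=subj -> unified: subj
person: A=2nd vs B=_ -> unified: 2nd
voice: A=pass vs B=pass -> unified: pass
No clashes found.

Unified: {aspect: perf, mood: subj, person: 2nd, voice: pass}


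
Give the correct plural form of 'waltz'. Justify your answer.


Apply rule: Add -es (sibilant/fricative ending). 'waltz' becomes 'waltzes'.

waltzes


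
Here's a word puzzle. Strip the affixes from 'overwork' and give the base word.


Remove prefix 'over' from 'overwork' to get root 'work'.

work


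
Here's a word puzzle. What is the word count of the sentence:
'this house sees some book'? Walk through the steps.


Split into words: this | house | sees | some | book = 5 words.

5


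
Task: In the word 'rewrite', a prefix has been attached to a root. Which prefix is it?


The word 'rewrite' = 're' (prefix) + 'write' (root). The prefix is 're'.

re


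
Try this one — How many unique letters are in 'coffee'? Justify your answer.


Unique letters in 'coffee': {c, e, f, o} = 4 distinct letters.

4


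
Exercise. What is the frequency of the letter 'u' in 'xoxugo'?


Letter 'u' in 'xoxugo': found at position(s) 4 = 1 occurrence(s).

1


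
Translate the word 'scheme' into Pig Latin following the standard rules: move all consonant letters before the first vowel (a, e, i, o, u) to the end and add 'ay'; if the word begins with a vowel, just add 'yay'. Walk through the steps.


'scheme': move consonant cluster 'sch' to end and add 'ay': 'emeschay'.

emeschay


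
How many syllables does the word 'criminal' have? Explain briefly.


Break 'criminal' into syllables: crim-i-nal -> crim | i | nal = 3 syllables

3 syllables


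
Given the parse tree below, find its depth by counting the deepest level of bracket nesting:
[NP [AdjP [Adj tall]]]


Count bracket nesting levels:
'[' at pos 0: depth = 1
'[' at pos 4: depth = 2
'[' at pos 10: depth = 3
Maximum depth reached: 3

3


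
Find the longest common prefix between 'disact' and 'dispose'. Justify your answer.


Compare from the start: 3 characters match: 'dis'. Mismatch at position 4: 'a' vs 'p'.

dis


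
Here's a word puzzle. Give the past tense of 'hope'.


Apply rule: Add -d (word ends in -e). 'hope' becomes 'hoped'.

hoped


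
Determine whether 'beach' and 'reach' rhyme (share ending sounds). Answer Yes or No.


Rime (stressed vowel + following sounds) of 'beach': -each = /iːtʃ/
Rime of 'reach': -each = /iːtʃ/
/iːtʃ/ and /iːtʃ/ are the same ending sound, so the words rhyme.

Yes


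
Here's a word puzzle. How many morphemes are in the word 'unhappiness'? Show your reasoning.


Decomposition: un- (prefix) + happy (root) + -ness (suffix) = 3 morpheme(s)

3 morphemes


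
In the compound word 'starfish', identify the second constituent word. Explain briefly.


Split 'starfish' into 'star' + 'fish'. The second part is 'fish'.

fish


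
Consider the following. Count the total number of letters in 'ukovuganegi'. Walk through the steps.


Spell out 'ukovuganegi' and number each letter: u(1), k(2), o(3), v(4), u(5), g(6), a(7), n(8), e(9), g(10), i(11). Total: 11 letters.

11


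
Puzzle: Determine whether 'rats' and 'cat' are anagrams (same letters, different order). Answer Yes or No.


Sorted letters of 'rats': 'arst'
Sorted letters of 'cat': 'act'
They do not match.

No


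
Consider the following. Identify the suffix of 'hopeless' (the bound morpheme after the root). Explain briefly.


The word 'hopeless' = 'hope' (root) + '-less' (suffix). The suffix is '-less'.

less


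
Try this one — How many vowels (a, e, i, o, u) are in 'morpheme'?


Vowels in 'morpheme': o, e, e = 3 vowels.

3


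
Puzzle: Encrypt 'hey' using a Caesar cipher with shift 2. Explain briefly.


Shift each letter by 2: h -> j, e -> g, y -> a. Result: 'jga'.

jga


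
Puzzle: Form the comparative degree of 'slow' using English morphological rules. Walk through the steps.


Apply comparative formation (add -er): 'slow' -> 'slower'.

slower


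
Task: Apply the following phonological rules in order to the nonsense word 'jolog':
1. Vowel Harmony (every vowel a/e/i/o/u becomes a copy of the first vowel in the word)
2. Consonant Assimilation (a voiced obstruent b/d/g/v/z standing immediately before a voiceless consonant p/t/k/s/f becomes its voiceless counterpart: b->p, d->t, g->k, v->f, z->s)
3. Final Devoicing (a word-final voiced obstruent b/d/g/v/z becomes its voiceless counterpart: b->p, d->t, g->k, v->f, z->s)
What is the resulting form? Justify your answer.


Starting form: 'jolog'
Rule 1: Vowel Harmony: all vowels already match. No change.
Rule 2: Consonant Assimilation: no voiced obstruent (b/d/g/v/z) stands immediately before a voiceless consonant (p/t/k/s/f). No change.
Rule 3: Final Devoicing: word-final voiced obstruent 'g' becomes voiceless 'k'. 'jolog' -> 'jolok'
Final form: 'jolok'

jolok


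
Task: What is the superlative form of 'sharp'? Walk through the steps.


Apply superlative formation (add -est): 'sharp' -> 'sharpest'.

sharpest


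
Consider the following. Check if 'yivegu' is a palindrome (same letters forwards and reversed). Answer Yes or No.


Forward: 'yivegu'
Reversed: 'ugeviy'
They differ.

No


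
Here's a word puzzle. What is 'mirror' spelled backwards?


Reverse 'mirror' character by character: 'rorrim'.

rorrim


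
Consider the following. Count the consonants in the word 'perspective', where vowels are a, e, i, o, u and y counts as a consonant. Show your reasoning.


Consonants in 'perspective': p, r, s, p, c, t, v = 7 consonants.

7


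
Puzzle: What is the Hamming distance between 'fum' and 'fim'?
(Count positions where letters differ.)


Alignment:
Position 1: 'f' vs 'f' = match
Position 2: 'u' vs 'i' = DIFFER
Position 3: 'm' vs 'm' = match
Total differences: 1

1


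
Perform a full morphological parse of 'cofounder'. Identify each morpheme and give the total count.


Step 1: Identify prefix: 'co' (meaning: together)
Step 2: Identify root: 'found'
Step 3: Identify suffix(es): 'er'
Decomposition: co- (prefix: together) + found (root) + -er (suffix: one who)
Total morphemes: 3

3 morphemes (co- (prefix: together) + found (root) + -er (suffix: one who))


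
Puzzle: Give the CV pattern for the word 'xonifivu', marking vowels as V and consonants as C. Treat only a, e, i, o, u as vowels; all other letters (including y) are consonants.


Letter mapping: x = C, o = V, n = C, i = V, f = C, i = V, v = C, u = V.

CVCVCVCV


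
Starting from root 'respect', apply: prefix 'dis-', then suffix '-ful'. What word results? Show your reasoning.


Step 1: Add prefix 'dis-' to 'respect' = 'disrespect'
Step 2: Add suffix '-ful' to 'disrespect' = 'disrespectful'

disrespectful


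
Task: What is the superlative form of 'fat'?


Apply superlative formation (double final consonant, add -est): 'fat' -> 'fattest'.

fattest


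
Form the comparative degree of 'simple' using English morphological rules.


Apply comparative formation (ends in e: add -r): 'simple' -> 'simpler'.

simpler


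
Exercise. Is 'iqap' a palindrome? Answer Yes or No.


Forward: 'iqap'
Reversed: 'paqi'
They differ.

No


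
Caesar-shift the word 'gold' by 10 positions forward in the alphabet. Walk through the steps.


Shift each letter by 10: g -> q, o -> y, l -> v, d -> n. Result: 'qyvn'.

qyvn


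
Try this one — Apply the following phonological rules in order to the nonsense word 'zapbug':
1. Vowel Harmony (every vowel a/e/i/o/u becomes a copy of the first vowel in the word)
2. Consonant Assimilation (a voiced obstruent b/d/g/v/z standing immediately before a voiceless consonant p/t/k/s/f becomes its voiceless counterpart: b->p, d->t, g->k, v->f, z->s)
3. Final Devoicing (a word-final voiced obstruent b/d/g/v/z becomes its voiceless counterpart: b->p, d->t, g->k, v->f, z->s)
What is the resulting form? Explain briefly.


Starting form: 'zapbug'
Rule 1: Vowel Harmony: all vowels become 'a' (matching first vowel). 'zapbug' -> 'zapbag'
Rule 2: Consonant Assimilation: no voiced obstruent (b/d/g/v/z) stands immediately before a voiceless consonant (p/t/k/s/f). No change.
Rule 3: Final Devoicing: word-final voiced obstruent 'g' becomes voiceless 'k'. 'zapbag' -> 'zapbak'
Final form: 'zapbak'

zapbak


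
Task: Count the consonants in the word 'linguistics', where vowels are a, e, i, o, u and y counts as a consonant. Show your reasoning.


Consonants in 'linguistics': l, n, g, s, t, c, s = 7 consonants.

7


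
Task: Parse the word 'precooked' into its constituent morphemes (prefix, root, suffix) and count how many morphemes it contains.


Step 1: Identify prefix: 'pre' (meaning: before)
Step 2: Identify root: 'cook'
Step 3: Identify suffix(es): 'ed'
Decomposition: pre- (prefix: before) + cook (root) + -ed (suffix: past)
Total morphemes: 3

3 morphemes (pre- (prefix: before) + cook (root) + -ed (suffix: past))


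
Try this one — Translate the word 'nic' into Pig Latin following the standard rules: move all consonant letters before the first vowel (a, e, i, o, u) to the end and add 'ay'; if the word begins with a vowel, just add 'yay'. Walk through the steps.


'nic': move consonant cluster 'n' to end and add 'ay': 'icnay'.

icnay


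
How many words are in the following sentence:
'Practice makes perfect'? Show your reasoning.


Split into words: Practice | makes | perfect = 3 words.

3


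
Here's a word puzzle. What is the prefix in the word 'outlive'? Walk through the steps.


The word 'outlive' = 'out' (prefix) + 'live' (root). The prefix is 'out'.

out


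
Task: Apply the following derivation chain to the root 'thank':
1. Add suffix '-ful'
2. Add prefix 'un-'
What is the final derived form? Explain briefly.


Step 1: Add suffix '-ful' to 'thank' = 'thankful'
Step 2: Add prefix 'un-' to 'thankful' = 'unthankful'

unthankful


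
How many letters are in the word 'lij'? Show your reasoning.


Spell out 'lij' and number each letter: l(1), i(2), j(3). Total: 3 letters.

3


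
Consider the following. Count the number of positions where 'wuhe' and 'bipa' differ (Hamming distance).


Alignment:
Position 1: 'w' vs 'b' = DIFFER
Position 2: 'u' vs 'i' = DIFFER
Position 3: 'h' vs 'p' = DIFFER
Position 4: 'e' vs 'a' = DIFFER
Total differences: 4

4


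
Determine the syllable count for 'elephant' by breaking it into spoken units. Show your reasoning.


Break 'elephant' into syllables: el-e-phant -> el | e | phant = 3 syllables

3 syllables


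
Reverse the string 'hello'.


Reverse 'hello' character by character: 'olleh'.

olleh


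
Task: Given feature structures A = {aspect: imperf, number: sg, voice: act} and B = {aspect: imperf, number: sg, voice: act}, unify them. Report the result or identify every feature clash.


Compare features:
aspect: A=imperf vs B=imperf -> unified: imperf
number: A=sg vs B=sg -> unified: sg
voice: A=act vs B=act -> unified: act
No clashes found.

Unified: {aspect: imperf, number: sg, voice: act}


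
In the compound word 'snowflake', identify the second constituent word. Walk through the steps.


Split 'snowflake' into 'snow' + 'flake'. The second part is 'flake'.

flake


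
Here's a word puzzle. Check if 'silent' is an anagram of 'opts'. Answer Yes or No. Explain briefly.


Sorted letters of 'silent': 'eilnst'
Sorted letters of 'opts': 'opst'
They do not match.

No


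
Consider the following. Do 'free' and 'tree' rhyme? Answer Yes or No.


Rime (stressed vowel + following sounds) of 'free': -ee = /iː/
Rime of 'tree': -ee = /iː/
/iː/ and /iː/ are the same ending sound, so the words rhyme.

Yes


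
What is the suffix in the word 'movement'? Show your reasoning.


The word 'movement' = 'move' (root) + '-ment' (suffix). The suffix is '-ment'.

ment


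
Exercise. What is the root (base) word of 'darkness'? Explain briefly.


Remove suffix '-ness' from 'darkness' to get root 'dark'.

dark


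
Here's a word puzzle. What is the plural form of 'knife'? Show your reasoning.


Apply rule: Change -fe to -ves. 'knife' becomes 'knives'.

knives


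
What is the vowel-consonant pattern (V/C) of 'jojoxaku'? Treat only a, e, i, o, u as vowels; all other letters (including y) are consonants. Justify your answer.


Letter mapping: j = C, o = V, j = C, o = V, x = C, a = V, k = C, u = V.

CVCVCVCV


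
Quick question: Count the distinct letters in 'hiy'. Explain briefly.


Unique letters in 'hiy': {h, i, y} = 3 distinct letters.

3


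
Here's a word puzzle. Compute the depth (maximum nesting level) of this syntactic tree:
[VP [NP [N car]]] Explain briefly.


Count bracket nesting levels:
'[' at pos 0: depth = 1
'[' at pos 4: depth = 2
'[' at pos 8: depth = 3
Maximum depth reached: 3

3


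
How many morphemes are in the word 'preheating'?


Decomposition: pre- (prefix) + heat (root) + -ing (suffix) = 3 morpheme(s)

3 morphemes


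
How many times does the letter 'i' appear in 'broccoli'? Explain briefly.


Letter 'i' in 'broccoli': found at position(s) 8 = 1 occurrence(s).

1


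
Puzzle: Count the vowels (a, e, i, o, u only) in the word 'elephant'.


Vowels in 'elephant': e, e, a = 3 vowels.

3


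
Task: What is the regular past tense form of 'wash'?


Apply rule: Add -ed. 'wash' becomes 'washed'.

washed


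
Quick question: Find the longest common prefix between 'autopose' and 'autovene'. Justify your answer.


Compare from the start: 4 characters match: 'auto'. Mismatch at position 5: 'p' vs 'v'.

auto


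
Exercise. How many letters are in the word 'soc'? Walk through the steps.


Spell out 'soc' and number each letter: s(1), o(2), c(3). Total: 3 letters.

3


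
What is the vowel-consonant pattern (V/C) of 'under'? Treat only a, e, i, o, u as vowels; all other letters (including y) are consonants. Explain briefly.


Letter mapping: u = V, n = C, d = C, e = V, r = C.

VCCVC


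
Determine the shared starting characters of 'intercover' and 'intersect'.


Compare from the start: 5 characters match: 'inter'. Mismatch at position 6: 'c' vs 's'.

inter


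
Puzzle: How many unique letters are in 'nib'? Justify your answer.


Unique letters in 'nib': {b, i, n} = 3 distinct letters.

3


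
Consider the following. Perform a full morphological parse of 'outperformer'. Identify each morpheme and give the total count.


Step 1: Identify prefix: 'out' (meaning: surpass)
Step 2: Identify root: 'perform'
Step 3: Identify suffix(es): 'er'
Decomposition: out- (prefix: surpass) + perform (root) + -er (suffix: one who)
Total morphemes: 3

3 morphemes (out- (prefix: surpass) + perform (root) + -er (suffix: one who))


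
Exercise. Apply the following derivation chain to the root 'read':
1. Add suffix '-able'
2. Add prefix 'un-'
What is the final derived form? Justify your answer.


Step 1: Add suffix '-able' to 'read' = 'readable'
Step 2: Add prefix 'un-' to 'readable' = 'unreadable'

unreadable


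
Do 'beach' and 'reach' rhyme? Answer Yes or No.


Rime (stressed vowel + following sounds) of 'beach': -each = /iːtʃ/
Rime of 'reach': -each = /iːtʃ/
/iːtʃ/ and /iːtʃ/ are the same ending sound, so the words rhyme.

Yes


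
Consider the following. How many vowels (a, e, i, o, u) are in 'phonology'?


Vowels in 'phonology': o, o, o = 3 vowels.

3


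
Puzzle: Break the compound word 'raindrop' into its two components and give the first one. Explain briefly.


Split 'raindrop' into 'rain' + 'drop'. The first part is 'rain'.

rain


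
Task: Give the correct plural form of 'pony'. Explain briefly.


Apply rule: Change -y to -ies (consonant + y). 'pony' becomes 'ponies'.

ponies


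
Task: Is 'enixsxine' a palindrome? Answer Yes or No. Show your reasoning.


Forward: 'enixsxine'
Reversed: 'enixsxine'
They are identical.

Yes


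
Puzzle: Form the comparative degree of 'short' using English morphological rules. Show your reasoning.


Apply comparative formation (add -er): 'short' -> 'shorter'.

shorter


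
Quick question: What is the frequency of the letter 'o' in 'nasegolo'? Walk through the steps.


Letter 'o' in 'nasegolo': found at position(s) 6, 8 = 2 occurrence(s).

2


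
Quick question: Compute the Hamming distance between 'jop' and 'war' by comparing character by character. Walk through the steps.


Alignment:
Position 1: 'j' vs 'w' = DIFFER
Position 2: 'o' vs 'a' = DIFFER
Position 3: 'p' vs 'r' = DIFFER
Total differences: 3

3


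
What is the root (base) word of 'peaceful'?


Remove suffix '-ful' from 'peaceful' to get root 'peace'.

peace


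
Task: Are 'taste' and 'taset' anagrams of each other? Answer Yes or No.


Sorted letters of 'taste': 'aestt'
Sorted letters of 'taset': 'aestt'
They match.

Yes


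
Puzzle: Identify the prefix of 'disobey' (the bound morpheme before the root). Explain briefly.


The word 'disobey' = 'dis' (prefix) + 'obey' (root). The prefix is 'dis'.

dis


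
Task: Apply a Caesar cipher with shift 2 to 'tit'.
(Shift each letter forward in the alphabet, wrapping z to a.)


Shift each letter by 2: t -> v, i -> k, t -> v. Result: 'vkv'.

vkv


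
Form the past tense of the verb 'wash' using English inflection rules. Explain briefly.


Apply rule: Add -ed. 'wash' becomes 'washed'.

washed


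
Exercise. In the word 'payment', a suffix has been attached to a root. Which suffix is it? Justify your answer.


The word 'payment' = 'pay' (root) + '-ment' (suffix). The suffix is '-ment'.

ment


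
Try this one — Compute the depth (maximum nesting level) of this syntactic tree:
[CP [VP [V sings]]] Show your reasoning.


Count bracket nesting levels:
'[' at pos 0: depth = 1
'[' at pos 4: depth = 2
'[' at pos 8: depth = 3
Maximum depth reached: 3

3


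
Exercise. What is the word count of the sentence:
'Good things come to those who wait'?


Split into words: Good | things | come | to | those | who | wait = 7 words.

7


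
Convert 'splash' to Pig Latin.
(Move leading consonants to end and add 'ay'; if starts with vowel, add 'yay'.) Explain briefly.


'splash': move consonant cluster 'spl' to end and add 'ay': 'ashsplay'.

ashsplay


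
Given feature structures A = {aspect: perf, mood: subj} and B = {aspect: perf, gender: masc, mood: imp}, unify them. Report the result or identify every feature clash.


Compare features:
aspect: A=perf vs B=perf -> unified: perf
gender: A=_ vs B=masc -> unified: masc
mood: A=subj vs B=imp -> CLASH
Clash detected on feature 'mood' (subj vs imp); unification fails.

CLASH on 'mood' (subj vs imp)


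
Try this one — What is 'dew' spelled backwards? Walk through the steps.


Reverse 'dew' character by character: 'wed'.

wed


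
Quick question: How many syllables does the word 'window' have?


Break 'window' into syllables: win-dow -> win | dow = 2 syllables

2 syllables


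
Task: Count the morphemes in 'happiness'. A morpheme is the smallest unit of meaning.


Decomposition: happy (root) + -ness (suffix) = 2 morpheme(s)

2 morphemes


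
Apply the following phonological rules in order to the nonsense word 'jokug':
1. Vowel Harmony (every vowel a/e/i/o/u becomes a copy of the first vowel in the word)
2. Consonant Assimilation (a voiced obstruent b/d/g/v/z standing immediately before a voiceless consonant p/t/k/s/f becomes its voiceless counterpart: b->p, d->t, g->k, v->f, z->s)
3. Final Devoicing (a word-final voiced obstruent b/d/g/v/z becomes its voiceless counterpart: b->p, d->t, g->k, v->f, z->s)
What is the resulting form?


Starting form: 'jokug'
Rule 1: Vowel Harmony: all vowels become 'o' (matching first vowel). 'jokug' -> 'jokog'
Rule 2: Consonant Assimilation: no voiced obstruent (b/d/g/v/z) stands immediately before a voiceless consonant (p/t/k/s/f). No change.
Rule 3: Final Devoicing: word-final voiced obstruent 'g' becomes voiceless 'k'. 'jokog' -> 'jokok'
Final form: 'jokok'

jokok


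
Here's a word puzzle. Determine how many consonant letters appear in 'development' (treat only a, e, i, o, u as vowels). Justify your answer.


Consonants in 'development': d, v, l, p, m, n, t = 7 consonants.

7


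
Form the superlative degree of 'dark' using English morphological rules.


Apply superlative formation (add -est): 'dark' -> 'darkest'.

darkest


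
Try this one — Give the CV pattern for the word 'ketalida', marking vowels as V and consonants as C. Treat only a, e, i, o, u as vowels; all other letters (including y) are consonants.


Letter mapping: k = C, e = V, t = C, a = V, l = C, i = V, d = C, a = V.

CVCVCVCV


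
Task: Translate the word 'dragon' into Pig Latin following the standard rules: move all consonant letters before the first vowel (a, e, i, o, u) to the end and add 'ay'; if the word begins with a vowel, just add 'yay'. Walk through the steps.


'dragon': move consonant cluster 'dr' to end and add 'ay': 'agondray'.

agondray


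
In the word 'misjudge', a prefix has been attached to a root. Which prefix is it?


The word 'misjudge' = 'mis' (prefix) + 'judge' (root). The prefix is 'mis'.

mis


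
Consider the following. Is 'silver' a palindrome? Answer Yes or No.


Forward: 'silver'
Reversed: 'revlis'
They differ.

No


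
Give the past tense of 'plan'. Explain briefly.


Apply rule: Double final consonant and add -ed. 'plan' becomes 'planned'.

planned


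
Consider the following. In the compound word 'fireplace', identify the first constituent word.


Split 'fireplace' into 'fire' + 'place'. The first part is 'fire'.

fire


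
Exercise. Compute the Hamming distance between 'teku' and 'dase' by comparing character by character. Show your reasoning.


Alignment:
Position 1: 't' vs 'd' = DIFFER
Position 2: 'e' vs 'a' = DIFFER
Position 3: 'k' vs 's' = DIFFER
Position 4: 'u' vs 'e' = DIFFER
Total differences: 4

4


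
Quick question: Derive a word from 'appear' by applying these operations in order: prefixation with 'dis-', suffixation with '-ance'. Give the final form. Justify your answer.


Step 1: Add prefix 'dis-' to 'appear' = 'disappear'
Step 2: Add suffix '-ance' to 'disappear' = 'disappearance'

disappearance


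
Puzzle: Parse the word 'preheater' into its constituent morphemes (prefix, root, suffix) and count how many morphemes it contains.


Step 1: Identify prefix: 'pre' (meaning: before)
Step 2: Identify root: 'heat'
Step 3: Identify suffix(es): 'er'
Decomposition: pre- (prefix: before) + heat (root) + -er (suffix: one who)
Total morphemes: 3

3 morphemes (pre- (prefix: before) + heat (root) + -er (suffix: one who))


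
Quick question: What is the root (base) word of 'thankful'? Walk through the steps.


Remove suffix '-ful' from 'thankful' to get root 'thank'.

thank


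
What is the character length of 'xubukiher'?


Spell out 'xubukiher' and number each letter: x(1), u(2), b(3), u(4), k(5), i(6), h(7), e(8), r(9). Total: 9 letters.

9


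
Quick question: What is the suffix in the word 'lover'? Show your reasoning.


The word 'lover' = 'love' (root) + '-er' (suffix). The suffix is '-er'.

er


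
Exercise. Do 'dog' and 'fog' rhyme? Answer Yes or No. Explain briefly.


Rime (stressed vowel + following sounds) of 'dog': -og = /ɒg/
Rime of 'fog': -og = /ɒg/
/ɒg/ and /ɒg/ are the same ending sound, so the words rhyme.

Yes


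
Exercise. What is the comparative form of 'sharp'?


Apply comparative formation (add -er): 'sharp' -> 'sharper'.

sharper


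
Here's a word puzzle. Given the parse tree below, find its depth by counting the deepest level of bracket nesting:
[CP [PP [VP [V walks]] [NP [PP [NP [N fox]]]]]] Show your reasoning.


Count bracket nesting levels:
'[' at pos 0: depth = 1
'[' at pos 4: depth = 2
'[' at pos 8: depth = 3
'[' at pos 12: depth = 4
'[' at pos 23: depth = 3
'[' at pos 27: depth = 4
'[' at pos 31: depth = 5
'[' at pos 35: depth = 6
Maximum depth reached: 6

6


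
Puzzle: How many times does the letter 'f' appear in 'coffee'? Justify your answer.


Letter 'f' in 'coffee': found at position(s) 3, 4 = 2 occurrence(s).

2


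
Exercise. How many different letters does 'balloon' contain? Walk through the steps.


Unique letters in 'balloon': {a, b, l, n, o} = 5 distinct letters.

5


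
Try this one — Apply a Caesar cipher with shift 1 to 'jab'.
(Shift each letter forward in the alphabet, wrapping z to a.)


Shift each letter by 1: j -> k, a -> b, b -> c. Result: 'kbc'.

kbc


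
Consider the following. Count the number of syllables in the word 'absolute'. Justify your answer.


Break 'absolute' into syllables: ab-so-lute -> ab | so | lute = 3 syllables

3 syllables


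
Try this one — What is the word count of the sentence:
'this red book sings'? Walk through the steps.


Split into words: this | red | book | sings = 4 words.

4


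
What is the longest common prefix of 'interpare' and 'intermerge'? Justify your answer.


Compare from the start: 5 characters match: 'inter'. Mismatch at position 6: 'p' vs 'm'.

inter


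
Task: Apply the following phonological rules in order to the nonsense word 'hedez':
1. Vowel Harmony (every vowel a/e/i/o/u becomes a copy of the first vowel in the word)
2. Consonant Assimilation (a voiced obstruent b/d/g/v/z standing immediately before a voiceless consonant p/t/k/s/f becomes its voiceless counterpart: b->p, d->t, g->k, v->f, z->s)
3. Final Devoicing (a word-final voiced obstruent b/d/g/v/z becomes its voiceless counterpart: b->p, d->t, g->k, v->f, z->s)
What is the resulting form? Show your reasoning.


Starting form: 'hedez'
Rule 1: Vowel Harmony: all vowels already match. No change.
Rule 2: Consonant Assimilation: no voiced obstruent (b/d/g/v/z) stands immediately before a voiceless consonant (p/t/k/s/f). No change.
Rule 3: Final Devoicing: word-final voiced obstruent 'z' becomes voiceless 's'. 'hedez' -> 'hedes'
Final form: 'hedes'

hedes


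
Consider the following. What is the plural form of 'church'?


Apply rule: Add -es (sibilant/fricative ending). 'church' becomes 'churches'.

churches


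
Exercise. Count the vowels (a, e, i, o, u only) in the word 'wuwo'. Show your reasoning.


Vowels in 'wuwo': u, o = 2 vowels.

2


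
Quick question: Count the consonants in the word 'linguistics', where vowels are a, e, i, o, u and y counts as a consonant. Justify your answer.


Consonants in 'linguistics': l, n, g, s, t, c, s = 7 consonants.

7
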